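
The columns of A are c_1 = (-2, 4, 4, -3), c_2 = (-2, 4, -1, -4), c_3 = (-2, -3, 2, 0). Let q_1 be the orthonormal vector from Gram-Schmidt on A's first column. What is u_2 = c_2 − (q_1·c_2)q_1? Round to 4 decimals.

q_1 = c_1/‖c_1‖ = (-2, 4, 4, -3)/6.7082 = (-0.2981, 0.5963, 0.5963, -0.4472).
r_{12} = q_1·c_2 = 4.1740.
u_2 = c_2 − 4.1740·q_1 = (-0.7556, 1.5111, -3.4889, -2.1333).

u_2 = (-0.7556, 1.5111, -3.4889, -2.1333)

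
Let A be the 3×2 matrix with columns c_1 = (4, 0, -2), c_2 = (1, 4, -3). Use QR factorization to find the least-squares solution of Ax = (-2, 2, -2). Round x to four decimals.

c_1 = (4, 0, -2); ‖c_1‖ = 4.4721, so e_1 = (0.8944, 0.0000, -0.4472).
e_1·c_2 = 0.8944·1 + 0.0000·4 + (-0.4472)·(-3) = 2.2361.
u_2 = c_2 − 2.2361·e_1 = (-1.0000, 4.0000, -2.0000).
‖u_2‖ = 4.5826, so e_2 = (-0.2182, 0.8729, -0.4364).
Qᵀb = (-0.8944, 3.0551).
Back-substitute: x_2 = 3.0551/4.5826 = 0.6667.
x_1 = (-0.8944 − 2.2361·0.6667)/4.4721 = -0.5333.

x = (-0.5333, 0.6667)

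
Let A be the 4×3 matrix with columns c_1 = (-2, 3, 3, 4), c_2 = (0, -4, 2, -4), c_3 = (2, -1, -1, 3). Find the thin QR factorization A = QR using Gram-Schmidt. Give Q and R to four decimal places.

Q = [[-0.3244, -0.2401, 0.4903], [0.4867, -0.4692, -0.5942], [0.4867, 0.7748, 0.0773], [0.6489, -0.3492, 0.6329]], R = [[6.1644, -3.5689, 0.3244], [0.0000, 4.8232, -1.8332], [0.0000, 0.0000, 3.3962]]

c_1 = (-2, 3, 3, 4); ‖c_1‖ = 6.1644, so e_1 = (-0.3244, 0.4867, 0.4867, 0.6489).
e_1·c_2 = (-0.3244)·0 + 0.4867·(-4) + 0.4867·2 + 0.6489·(-4) = -3.5689.
u_2 = c_2 + 3.5689·e_1 = (-1.1579, -2.2632, 3.7368, -1.6842).
‖u_2‖ = 4.8232, so e_2 = (-0.2401, -0.4692, 0.7748, -0.3492).
e_1·c_3 = (-0.3244)·2 + 0.4867·(-1) + 0.4867·(-1) + 0.6489·3 = 0.3244; e_2·c_3 = (-0.2401)·2 + (-0.4692)·(-1) + 0.7748·(-1) + (-0.3492)·3 = -1.8332.
u_3 = c_3 − 0.3244·e_1 + 1.8332·e_2 = (1.6652, -2.0181, 0.2624, 2.1493).
‖u_3‖ = 3.3962, so e_3 = (0.4903, -0.5942, 0.0773, 0.6329).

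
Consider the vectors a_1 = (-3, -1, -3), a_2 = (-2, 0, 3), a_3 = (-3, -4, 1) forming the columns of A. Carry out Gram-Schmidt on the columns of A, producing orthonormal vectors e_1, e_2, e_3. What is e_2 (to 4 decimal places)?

e_1 = a_1/‖a_1‖ = (-3, -1, -3)/4.3589 = (-0.6882, -0.2294, -0.6882).
r_{12} = e_1·a_2 = -0.6882.
u_2 = a_2 + 0.6882·e_1 = (-2.4737, -0.1579, 2.5263).
‖u_2‖ = 3.5393, so e_2 = (-0.6989, -0.0446, 0.7138).

e_2 = (-0.6989, -0.0446, 0.7138)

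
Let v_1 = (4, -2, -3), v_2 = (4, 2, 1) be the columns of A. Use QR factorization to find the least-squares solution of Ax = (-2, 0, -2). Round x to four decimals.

x = (0.0909, -0.5152)

v_1 = (4, -2, -3); ‖v_1‖ = 5.3852, so e_1 = (0.7428, -0.3714, -0.5571).
e_1·v_2 = 0.7428·4 + (-0.3714)·2 + (-0.5571)·1 = 1.6713.
u_2 = v_2 − 1.6713·e_1 = (2.7586, 2.6207, 1.9310).
‖u_2‖ = 4.2670, so e_2 = (0.6465, 0.6142, 0.4526).
Qᵀb = (-0.3714, -2.1981).
Back-substitute: x_2 = -2.1981/4.2670 = -0.5152.
x_1 = (-0.3714 − 1.6713·(-0.5152))/5.3852 = 0.0909.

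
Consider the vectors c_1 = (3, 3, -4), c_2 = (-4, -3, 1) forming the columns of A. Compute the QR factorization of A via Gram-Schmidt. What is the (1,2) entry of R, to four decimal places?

c_1 = (3, 3, -4); ‖c_1‖ = 5.8310, so e_1 = (0.5145, 0.5145, -0.6860).
r_{12} = e_1·c_2 = -4.2875.

r_{12} = -4.2875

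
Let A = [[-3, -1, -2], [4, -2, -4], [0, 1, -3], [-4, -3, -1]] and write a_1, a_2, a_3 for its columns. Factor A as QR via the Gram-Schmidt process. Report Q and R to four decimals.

Q = [[-0.4685, -0.1313, -0.4547], [0.6247, -0.7221, -0.2822], [0.0000, 0.2691, -0.8427], [-0.6247, -0.6236, 0.0588]], R = [[6.4031, 1.0932, -0.9370], [0.0000, 3.7155, 2.9671], [0.0000, 0.0000, 4.5076]]

a_1 = (-3, 4, 0, -4); ‖a_1‖ = 6.4031, so q_1 = (-0.4685, 0.6247, 0.0000, -0.6247).
q_1·a_2 = (-0.4685)·(-1) + 0.6247·(-2) + 0.0000·1 + (-0.6247)·(-3) = 1.0932.
u_2 = a_2 − 1.0932·q_1 = (-0.4878, -2.6829, 1.0000, -2.3171).
‖u_2‖ = 3.7155, so q_2 = (-0.1313, -0.7221, 0.2691, -0.6236).
q_1·a_3 = (-0.4685)·(-2) + 0.6247·(-4) + 0.0000·(-3) + (-0.6247)·(-1) = -0.9370; q_2·a_3 = (-0.1313)·(-2) + (-0.7221)·(-4) + 0.2691·(-3) + (-0.6236)·(-1) = 2.9671.
u_3 = a_3 + 0.9370·q_1 − 2.9671·q_2 = (-2.0495, -1.2721, -3.7986, 0.2650).
‖u_3‖ = 4.5076, so q_3 = (-0.4547, -0.2822, -0.8427, 0.0588).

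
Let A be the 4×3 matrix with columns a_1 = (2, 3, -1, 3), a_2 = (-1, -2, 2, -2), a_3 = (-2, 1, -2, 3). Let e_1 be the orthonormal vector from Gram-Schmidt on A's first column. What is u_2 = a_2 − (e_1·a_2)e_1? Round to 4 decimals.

u_2 = (0.3913, 0.0870, 1.3043, 0.0870)

a_1 = (2, 3, -1, 3); ‖a_1‖ = 4.7958, so e_1 = (0.4170, 0.6255, -0.2085, 0.6255).
e_1·a_2 = 0.4170·(-1) + 0.6255·(-2) + (-0.2085)·2 + 0.6255·(-2) = -3.3362.
u_2 = a_2 + 3.3362·e_1 = (0.3913, 0.0870, 1.3043, 0.0870).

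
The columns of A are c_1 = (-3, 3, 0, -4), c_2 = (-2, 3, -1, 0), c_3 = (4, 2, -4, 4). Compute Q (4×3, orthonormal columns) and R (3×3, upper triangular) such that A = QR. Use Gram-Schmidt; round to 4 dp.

q_1 = c_1/‖c_1‖ = (-3, 3, 0, -4)/5.8310 = (-0.5145, 0.5145, 0.0000, -0.6860).
r_{12} = q_1·c_2 = 2.5725.
u_2 = c_2 − 2.5725·q_1 = (-0.6765, 1.6765, -1.0000, 1.7647).
‖u_2‖ = 2.7170, so q_2 = (-0.2490, 0.6170, -0.3680, 0.6495).
r_{13} = q_1·c_3 = -3.7730; r_{23} = q_2·c_3 = 4.3083.
u_3 = c_3 + 3.7730·q_1 − 4.3083·q_2 = (3.1315, 1.2829, -2.4143, -1.3865).
‖u_3‖ = 4.3821, so q_3 = (0.7146, 0.2927, -0.5510, -0.3164).

Q = [[-0.5145, -0.2490, 0.7146], [0.5145, 0.6170, 0.2927], [0.0000, -0.3680, -0.5510], [-0.6860, 0.6495, -0.3164]], R = [[5.8310, 2.5725, -3.7730], [0.0000, 2.7170, 4.3083], [0.0000, 0.0000, 4.3821]]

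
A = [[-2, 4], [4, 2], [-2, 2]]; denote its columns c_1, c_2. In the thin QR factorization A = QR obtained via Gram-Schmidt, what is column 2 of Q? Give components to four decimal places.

c_1 = (-2, 4, -2); ‖c_1‖ = 4.8990, so q_1 = (-0.4082, 0.8165, -0.4082).
q_1·c_2 = (-0.4082)·4 + 0.8165·2 + (-0.4082)·2 = -0.8165.
u_2 = c_2 + 0.8165·q_1 = (3.6667, 2.6667, 1.6667).
‖u_2‖ = 4.8305, so q_2 = (0.7591, 0.5521, 0.3450).

q_2 = (0.7591, 0.5521, 0.3450)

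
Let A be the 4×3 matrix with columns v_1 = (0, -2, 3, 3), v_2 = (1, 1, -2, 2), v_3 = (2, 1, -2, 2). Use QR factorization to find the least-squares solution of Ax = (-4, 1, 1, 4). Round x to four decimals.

x = (0.6753, 5.8557, -4.9278)

v_1 = (0, -2, 3, 3); ‖v_1‖ = 4.6904, so q_1 = (0.0000, -0.4264, 0.6396, 0.6396).
q_1·v_2 = 0.0000·1 + (-0.4264)·1 + 0.6396·(-2) + 0.6396·2 = -0.4264.
u_2 = v_2 + 0.4264·q_1 = (1.0000, 0.8182, -1.7273, 2.2727).
‖u_2‖ = 3.1334, so q_2 = (0.3191, 0.2611, -0.5512, 0.7253).
q_1·v_3 = 0.0000·2 + (-0.4264)·1 + 0.6396·(-2) + 0.6396·2 = -0.4264; q_2·v_3 = 0.3191·2 + 0.2611·1 + (-0.5512)·(-2) + 0.7253·2 = 3.4525.
u_3 = v_3 + 0.4264·q_1 − 3.4525·q_2 = (0.8981, -0.0833, 0.1759, -0.2315).
‖u_3‖ = 0.9477, so q_3 = (0.9477, -0.0879, 0.1856, -0.2443).
Qᵀb = (2.7716, 1.3346, -4.6701).
Back-substitute: x_3 = -4.6701/0.9477 = -4.9278.
x_2 = (1.3346 − 3.4525·(-4.9278))/3.1334 = 5.8557.
x_1 = (2.7716 + 0.4264·5.8557 + 0.4264·(-4.9278))/4.6904 = 0.6753.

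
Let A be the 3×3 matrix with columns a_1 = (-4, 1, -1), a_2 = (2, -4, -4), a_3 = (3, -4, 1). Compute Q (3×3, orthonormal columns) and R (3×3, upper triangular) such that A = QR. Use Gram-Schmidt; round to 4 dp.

Q = [[-0.9428, 0.0390, -0.3310], [0.2357, -0.6242, -0.7448], [-0.2357, -0.7803, 0.5793]], R = [[4.2426, -1.8856, -4.0069], [0.0000, 5.6960, 1.8336], [0.0000, 0.0000, 2.5656]]

e_1 = a_1/‖a_1‖ = (-4, 1, -1)/4.2426 = (-0.9428, 0.2357, -0.2357).
r_{12} = e_1·a_2 = -1.8856.
u_2 = a_2 + 1.8856·e_1 = (0.2222, -3.5556, -4.4444).
‖u_2‖ = 5.6960, so e_2 = (0.0390, -0.6242, -0.7803).
r_{13} = e_1·a_3 = -4.0069; r_{23} = e_2·a_3 = 1.8336.
u_3 = a_3 + 4.0069·e_1 − 1.8336·e_2 = (-0.8493, -1.9110, 1.4863).
‖u_3‖ = 2.5656, so e_3 = (-0.3310, -0.7448, 0.5793).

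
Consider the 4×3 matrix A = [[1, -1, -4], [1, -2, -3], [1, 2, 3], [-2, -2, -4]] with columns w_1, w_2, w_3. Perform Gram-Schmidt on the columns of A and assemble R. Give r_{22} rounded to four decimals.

q_1 = w_1/‖w_1‖ = (1, 1, 1, -2)/2.6458 = (0.3780, 0.3780, 0.3780, -0.7559).
r_{12} = q_1·w_2 = 1.1339.
u_2 = w_2 − 1.1339·q_1 = (-1.4286, -2.4286, 1.5714, -1.1429).
r_{22} = ‖u_2‖ = 3.4226.

r_{22} = 3.4226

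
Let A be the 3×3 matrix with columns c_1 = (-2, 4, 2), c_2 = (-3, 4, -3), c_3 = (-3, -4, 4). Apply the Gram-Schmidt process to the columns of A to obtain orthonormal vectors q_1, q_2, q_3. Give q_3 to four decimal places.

q_3 = (-0.8452, -0.5071, 0.1690)

c_1 = (-2, 4, 2); ‖c_1‖ = 4.8990, so q_1 = (-0.4082, 0.8165, 0.4082).
q_1·c_2 = (-0.4082)·(-3) + 0.8165·4 + 0.4082·(-3) = 3.2660.
u_2 = c_2 − 3.2660·q_1 = (-1.6667, 1.3333, -4.3333).
‖u_2‖ = 4.8305, so q_2 = (-0.3450, 0.2760, -0.8971).
q_1·c_3 = (-0.4082)·(-3) + 0.8165·(-4) + 0.4082·4 = -0.4082; q_2·c_3 = (-0.3450)·(-3) + 0.2760·(-4) + (-0.8971)·4 = -3.6573.
u_3 = c_3 + 0.4082·q_1 + 3.6573·q_2 = (-4.4286, -2.6571, 0.8857).
‖u_3‖ = 5.2400, so q_3 = (-0.8452, -0.5071, 0.1690).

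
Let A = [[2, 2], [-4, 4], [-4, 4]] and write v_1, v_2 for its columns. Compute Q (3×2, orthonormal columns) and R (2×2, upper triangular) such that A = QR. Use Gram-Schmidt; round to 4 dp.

Q = [[0.3333, 0.9428], [-0.6667, 0.2357], [-0.6667, 0.2357]], R = [[6.0000, -4.6667], [0.0000, 3.7712]]

e_1 = v_1/‖v_1‖ = (2, -4, -4)/6.0000 = (0.3333, -0.6667, -0.6667).
r_{12} = e_1·v_2 = -4.6667.
u_2 = v_2 + 4.6667·e_1 = (3.5556, 0.8889, 0.8889).
‖u_2‖ = 3.7712, so e_2 = (0.9428, 0.2357, 0.2357).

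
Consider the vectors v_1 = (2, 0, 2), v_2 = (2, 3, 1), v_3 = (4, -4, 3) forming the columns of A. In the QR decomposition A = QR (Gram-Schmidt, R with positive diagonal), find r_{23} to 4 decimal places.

r_{23} = -3.7311

v_1 = (2, 0, 2); ‖v_1‖ = 2.8284, so q_1 = (0.7071, 0.0000, 0.7071).
q_1·v_2 = 0.7071·2 + 0.0000·3 + 0.7071·1 = 2.1213.
u_2 = v_2 − 2.1213·q_1 = (0.5000, 3.0000, -0.5000).
‖u_2‖ = 3.0822, so q_2 = (0.1622, 0.9733, -0.1622).
r_{23} = q_2·v_3 = -3.7311.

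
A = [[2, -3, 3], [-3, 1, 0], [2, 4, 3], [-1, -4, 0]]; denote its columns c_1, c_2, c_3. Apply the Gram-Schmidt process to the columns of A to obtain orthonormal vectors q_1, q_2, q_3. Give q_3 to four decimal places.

q_3 = (0.5531, 0.6218, 0.4997, 0.2403)

q_1 = c_1/‖c_1‖ = (2, -3, 2, -1)/4.2426 = (0.4714, -0.7071, 0.4714, -0.2357).
r_{12} = q_1·c_2 = 0.7071.
u_2 = c_2 − 0.7071·q_1 = (-3.3333, 1.5000, 3.6667, -3.8333).
‖u_2‖ = 6.4420, so q_2 = (-0.5174, 0.2328, 0.5692, -0.5950).
r_{13} = q_1·c_3 = 2.8284; r_{23} = q_2·c_3 = 0.1552.
u_3 = c_3 − 2.8284·q_1 − 0.1552·q_2 = (1.7470, 1.9639, 1.5783, 0.7590).
‖u_3‖ = 3.1585, so q_3 = (0.5531, 0.6218, 0.4997, 0.2403).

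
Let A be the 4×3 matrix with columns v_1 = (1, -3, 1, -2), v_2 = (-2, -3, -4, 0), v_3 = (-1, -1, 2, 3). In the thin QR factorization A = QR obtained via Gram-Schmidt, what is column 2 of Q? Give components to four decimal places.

q_2 = (-0.4128, -0.4504, -0.7881, 0.0751)

q_1 = v_1/‖v_1‖ = (1, -3, 1, -2)/3.8730 = (0.2582, -0.7746, 0.2582, -0.5164).
r_{12} = q_1·v_2 = 0.7746.
u_2 = v_2 − 0.7746·q_1 = (-2.2000, -2.4000, -4.2000, 0.4000).
‖u_2‖ = 5.3292, so q_2 = (-0.4128, -0.4504, -0.7881, 0.0751).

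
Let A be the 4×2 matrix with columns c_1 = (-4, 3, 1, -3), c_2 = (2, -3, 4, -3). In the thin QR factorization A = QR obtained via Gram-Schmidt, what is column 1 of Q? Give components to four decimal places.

e_1 = c_1/‖c_1‖ = (-4, 3, 1, -3)/5.9161 = (-0.6761, 0.5071, 0.1690, -0.5071).

e_1 = (-0.6761, 0.5071, 0.1690, -0.5071)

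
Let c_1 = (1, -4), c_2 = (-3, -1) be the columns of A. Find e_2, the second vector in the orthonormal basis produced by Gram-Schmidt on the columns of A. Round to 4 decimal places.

e_2 = (-0.9701, -0.2425)

e_1 = c_1/‖c_1‖ = (1, -4)/4.1231 = (0.2425, -0.9701).
r_{12} = e_1·c_2 = 0.2425.
u_2 = c_2 − 0.2425·e_1 = (-3.0588, -0.7647).
‖u_2‖ = 3.1530, so e_2 = (-0.9701, -0.2425).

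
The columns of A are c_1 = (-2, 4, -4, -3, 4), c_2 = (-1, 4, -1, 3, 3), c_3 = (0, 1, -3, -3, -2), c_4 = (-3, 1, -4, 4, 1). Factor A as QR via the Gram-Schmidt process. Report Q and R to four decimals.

c_1 = (-2, 4, -4, -3, 4); ‖c_1‖ = 7.8102, so e_1 = (-0.2561, 0.5121, -0.5121, -0.3841, 0.5121).
e_1·c_2 = (-0.2561)·(-1) + 0.5121·4 + (-0.5121)·(-1) + (-0.3841)·3 + 0.5121·3 = 3.2009.
u_2 = c_2 − 3.2009·e_1 = (-0.1803, 2.3607, 0.6393, 4.2295, 1.3607).
‖u_2‖ = 5.0748, so e_2 = (-0.0355, 0.4652, 0.1260, 0.8334, 0.2681).
e_1·c_3 = (-0.2561)·0 + 0.5121·1 + (-0.5121)·(-3) + (-0.3841)·(-3) + 0.5121·(-2) = 2.1766; e_2·c_3 = (-0.0355)·0 + 0.4652·1 + 0.1260·(-3) + 0.8334·(-3) + 0.2681·(-2) = -2.9493.
u_3 = c_3 − 2.1766·e_1 + 2.9493·e_2 = (0.4526, 1.2572, -1.5137, 0.2941, -2.3240).
‖u_3‖ = 3.0926, so e_3 = (0.1463, 0.4065, -0.4895, 0.0951, -0.7515).
e_1·c_4 = (-0.2561)·(-3) + 0.5121·1 + (-0.5121)·(-4) + (-0.3841)·4 + 0.5121·1 = 2.3047; e_2·c_4 = (-0.0355)·(-3) + 0.4652·1 + 0.1260·(-4) + 0.8334·4 + 0.2681·1 = 3.6697; e_3·c_4 = 0.1463·(-3) + 0.4065·1 + (-0.4895)·(-4) + 0.0951·4 + (-0.7515)·1 = 1.5542.
u_4 = c_4 − 2.3047·e_1 − 3.6697·e_2 − 1.5542·e_3 = (-2.5069, -2.5191, -2.5213, 1.6791, 0.0037).
‖u_4‖ = 4.6698, so e_4 = (-0.5368, -0.5395, -0.5399, 0.3596, 0.0008).

Q = [[-0.2561, -0.0355, 0.1463, -0.5368], [0.5121, 0.4652, 0.4065, -0.5395], [-0.5121, 0.1260, -0.4895, -0.5399], [-0.3841, 0.8334, 0.0951, 0.3596], [0.5121, 0.2681, -0.7515, 0.0008]], R = [[7.8102, 3.2009, 2.1766, 2.3047], [0.0000, 5.0748, -2.9493, 3.6697], [0.0000, 0.0000, 3.0926, 1.5542], [0.0000, 0.0000, 0.0000, 4.6698]]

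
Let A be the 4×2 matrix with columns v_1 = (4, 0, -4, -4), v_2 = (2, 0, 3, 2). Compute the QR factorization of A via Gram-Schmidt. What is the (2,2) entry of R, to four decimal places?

r_{22} = 3.7417

v_1 = (4, 0, -4, -4); ‖v_1‖ = 6.9282, so e_1 = (0.5774, 0.0000, -0.5774, -0.5774).
e_1·v_2 = 0.5774·2 + 0.0000·0 + (-0.5774)·3 + (-0.5774)·2 = -1.7321.
u_2 = v_2 + 1.7321·e_1 = (3.0000, 0.0000, 2.0000, 1.0000).
r_{22} = ‖u_2‖ = 3.7417.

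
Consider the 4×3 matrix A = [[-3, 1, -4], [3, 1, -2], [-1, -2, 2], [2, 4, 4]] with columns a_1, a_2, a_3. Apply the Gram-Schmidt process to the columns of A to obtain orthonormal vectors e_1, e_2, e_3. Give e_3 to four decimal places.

e_1 = a_1/‖a_1‖ = (-3, 3, -1, 2)/4.7958 = (-0.6255, 0.6255, -0.2085, 0.4170).
r_{12} = e_1·a_2 = 2.0851.
u_2 = a_2 − 2.0851·e_1 = (2.3043, -0.3043, -1.5652, 3.1304).
‖u_2‖ = 4.2014, so e_2 = (0.5485, -0.0724, -0.3725, 0.7451).
r_{13} = e_1·a_3 = 2.5022; r_{23} = e_2·a_3 = 0.1863.
u_3 = a_3 − 2.5022·e_1 − 0.1863·e_2 = (-2.5369, -3.5517, 2.5911, 2.8177).
‖u_3‖ = 5.8056, so e_3 = (-0.4370, -0.6118, 0.4463, 0.4854).

e_3 = (-0.4370, -0.6118, 0.4463, 0.4854)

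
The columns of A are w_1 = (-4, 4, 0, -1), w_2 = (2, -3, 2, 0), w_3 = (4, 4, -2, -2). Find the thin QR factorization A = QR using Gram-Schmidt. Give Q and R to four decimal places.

Q = [[-0.6963, -0.1921, 0.6620], [0.6963, -0.2607, 0.5359], [0.0000, 0.9055, 0.1419], [-0.1741, -0.2744, -0.5044]], R = [[5.7446, -3.4816, 0.3482], [0.0000, 2.2088, -3.0731], [0.0000, 0.0000, 5.5168]]

w_1 = (-4, 4, 0, -1); ‖w_1‖ = 5.7446, so e_1 = (-0.6963, 0.6963, 0.0000, -0.1741).
e_1·w_2 = (-0.6963)·2 + 0.6963·(-3) + 0.0000·2 + (-0.1741)·0 = -3.4816.
u_2 = w_2 + 3.4816·e_1 = (-0.4242, -0.5758, 2.0000, -0.6061).
‖u_2‖ = 2.2088, so e_2 = (-0.1921, -0.2607, 0.9055, -0.2744).
e_1·w_3 = (-0.6963)·4 + 0.6963·4 + 0.0000·(-2) + (-0.1741)·(-2) = 0.3482; e_2·w_3 = (-0.1921)·4 + (-0.2607)·4 + 0.9055·(-2) + (-0.2744)·(-2) = -3.0731.
u_3 = w_3 − 0.3482·e_1 + 3.0731·e_2 = (3.6522, 2.9565, 0.7826, -2.7826).
‖u_3‖ = 5.5168, so e_3 = (0.6620, 0.5359, 0.1419, -0.5044).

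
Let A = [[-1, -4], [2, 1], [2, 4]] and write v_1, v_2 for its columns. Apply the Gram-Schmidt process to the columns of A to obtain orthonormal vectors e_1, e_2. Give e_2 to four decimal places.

e_2 = (-0.7297, -0.6302, 0.2653)

v_1 = (-1, 2, 2); ‖v_1‖ = 3.0000, so e_1 = (-0.3333, 0.6667, 0.6667).
e_1·v_2 = (-0.3333)·(-4) + 0.6667·1 + 0.6667·4 = 4.6667.
u_2 = v_2 − 4.6667·e_1 = (-2.4444, -2.1111, 0.8889).
‖u_2‖ = 3.3500, so e_2 = (-0.7297, -0.6302, 0.2653).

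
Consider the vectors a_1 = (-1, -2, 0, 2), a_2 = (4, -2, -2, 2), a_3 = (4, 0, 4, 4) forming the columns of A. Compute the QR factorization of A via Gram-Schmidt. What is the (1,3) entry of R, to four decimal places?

r_{13} = 1.3333

a_1 = (-1, -2, 0, 2); ‖a_1‖ = 3.0000, so e_1 = (-0.3333, -0.6667, 0.0000, 0.6667).
r_{13} = e_1·a_3 = 1.3333.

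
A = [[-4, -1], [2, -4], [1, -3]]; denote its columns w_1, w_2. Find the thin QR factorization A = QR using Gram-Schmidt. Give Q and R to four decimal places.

q_1 = w_1/‖w_1‖ = (-4, 2, 1)/4.5826 = (-0.8729, 0.4364, 0.2182).
r_{12} = q_1·w_2 = -1.5275.
u_2 = w_2 + 1.5275·q_1 = (-2.3333, -3.3333, -2.6667).
‖u_2‖ = 4.8648, so q_2 = (-0.4796, -0.6852, -0.5482).

Q = [[-0.8729, -0.4796], [0.4364, -0.6852], [0.2182, -0.5482]], R = [[4.5826, -1.5275], [0.0000, 4.8648]]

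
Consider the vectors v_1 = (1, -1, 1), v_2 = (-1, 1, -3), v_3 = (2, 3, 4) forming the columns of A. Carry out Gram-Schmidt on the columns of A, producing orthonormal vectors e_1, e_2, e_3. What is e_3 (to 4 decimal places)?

e_3 = (0.7071, 0.7071, 0.0000)

v_1 = (1, -1, 1); ‖v_1‖ = 1.7321, so e_1 = (0.5774, -0.5774, 0.5774).
e_1·v_2 = 0.5774·(-1) + (-0.5774)·1 + 0.5774·(-3) = -2.8868.
u_2 = v_2 + 2.8868·e_1 = (0.6667, -0.6667, -1.3333).
‖u_2‖ = 1.6330, so e_2 = (0.4082, -0.4082, -0.8165).
e_1·v_3 = 0.5774·2 + (-0.5774)·3 + 0.5774·4 = 1.7321; e_2·v_3 = 0.4082·2 + (-0.4082)·3 + (-0.8165)·4 = -3.6742.
u_3 = v_3 − 1.7321·e_1 + 3.6742·e_2 = (2.5000, 2.5000, 0.0000).
‖u_3‖ = 3.5355, so e_3 = (0.7071, 0.7071, 0.0000).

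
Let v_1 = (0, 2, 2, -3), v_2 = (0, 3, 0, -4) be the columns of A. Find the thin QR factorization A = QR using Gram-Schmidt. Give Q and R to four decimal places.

e_1 = v_1/‖v_1‖ = (0, 2, 2, -3)/4.1231 = (0.0000, 0.4851, 0.4851, -0.7276).
r_{12} = e_1·v_2 = 4.3656.
u_2 = v_2 − 4.3656·e_1 = (0.0000, 0.8824, -2.1176, -0.8235).
‖u_2‖ = 2.4375, so e_2 = (0.0000, 0.3620, -0.8688, -0.3379).

Q = [[0.0000, 0.0000], [0.4851, 0.3620], [0.4851, -0.8688], [-0.7276, -0.3379]], R = [[4.1231, 4.3656], [0.0000, 2.4375]]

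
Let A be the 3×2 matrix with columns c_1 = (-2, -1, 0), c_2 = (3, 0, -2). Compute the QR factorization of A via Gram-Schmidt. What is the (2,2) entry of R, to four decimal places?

c_1 = (-2, -1, 0); ‖c_1‖ = 2.2361, so q_1 = (-0.8944, -0.4472, 0.0000).
q_1·c_2 = (-0.8944)·3 + (-0.4472)·0 + 0.0000·(-2) = -2.6833.
u_2 = c_2 + 2.6833·q_1 = (0.6000, -1.2000, -2.0000).
r_{22} = ‖u_2‖ = 2.4083.

r_{22} = 2.4083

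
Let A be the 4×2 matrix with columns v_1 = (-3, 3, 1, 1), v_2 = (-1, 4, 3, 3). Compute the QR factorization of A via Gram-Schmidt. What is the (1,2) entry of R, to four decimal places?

r_{12} = 4.6957

v_1 = (-3, 3, 1, 1); ‖v_1‖ = 4.4721, so q_1 = (-0.6708, 0.6708, 0.2236, 0.2236).
r_{12} = q_1·v_2 = 4.6957.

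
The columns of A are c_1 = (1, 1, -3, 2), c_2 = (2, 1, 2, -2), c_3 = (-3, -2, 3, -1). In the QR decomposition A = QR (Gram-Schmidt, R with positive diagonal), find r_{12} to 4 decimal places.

c_1 = (1, 1, -3, 2); ‖c_1‖ = 3.8730, so q_1 = (0.2582, 0.2582, -0.7746, 0.5164).
r_{12} = q_1·c_2 = -1.8074.

r_{12} = -1.8074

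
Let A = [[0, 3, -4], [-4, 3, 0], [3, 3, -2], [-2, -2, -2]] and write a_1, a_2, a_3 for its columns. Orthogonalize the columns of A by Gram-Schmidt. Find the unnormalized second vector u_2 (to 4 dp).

u_2 = (3.0000, 3.1379, 2.8966, -1.9310)

a_1 = (0, -4, 3, -2); ‖a_1‖ = 5.3852, so e_1 = (0.0000, -0.7428, 0.5571, -0.3714).
e_1·a_2 = 0.0000·3 + (-0.7428)·3 + 0.5571·3 + (-0.3714)·(-2) = 0.1857.
u_2 = a_2 − 0.1857·e_1 = (3.0000, 3.1379, 2.8966, -1.9310).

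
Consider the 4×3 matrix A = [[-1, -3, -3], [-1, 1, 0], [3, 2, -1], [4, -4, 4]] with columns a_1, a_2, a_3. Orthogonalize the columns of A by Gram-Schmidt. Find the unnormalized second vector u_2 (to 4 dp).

u_2 = (-3.2963, 0.7037, 2.8889, -2.8148)

q_1 = a_1/‖a_1‖ = (-1, -1, 3, 4)/5.1962 = (-0.1925, -0.1925, 0.5774, 0.7698).
r_{12} = q_1·a_2 = -1.5396.
u_2 = a_2 + 1.5396·q_1 = (-3.2963, 0.7037, 2.8889, -2.8148).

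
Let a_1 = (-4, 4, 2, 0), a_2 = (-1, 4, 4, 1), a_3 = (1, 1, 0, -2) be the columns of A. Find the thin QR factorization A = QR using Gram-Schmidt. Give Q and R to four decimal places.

a_1 = (-4, 4, 2, 0); ‖a_1‖ = 6.0000, so q_1 = (-0.6667, 0.6667, 0.3333, 0.0000).
q_1·a_2 = (-0.6667)·(-1) + 0.6667·4 + 0.3333·4 + 0.0000·1 = 4.6667.
u_2 = a_2 − 4.6667·q_1 = (2.1111, 0.8889, 2.4444, 1.0000).
‖u_2‖ = 3.4960, so q_2 = (0.6039, 0.2543, 0.6992, 0.2860).
q_1·a_3 = (-0.6667)·1 + 0.6667·1 + 0.3333·0 + 0.0000·(-2) = 0.0000; q_2·a_3 = 0.6039·1 + 0.2543·1 + 0.6992·0 + 0.2860·(-2) = 0.2860.
u_3 = a_3 + 0.0000·q_1 − 0.2860·q_2 = (0.8273, 0.9273, -0.2000, -2.0818).
‖u_3‖ = 2.4327, so q_3 = (0.3401, 0.3812, -0.0822, -0.8558).

Q = [[-0.6667, 0.6039, 0.3401], [0.6667, 0.2543, 0.3812], [0.3333, 0.6992, -0.0822], [0.0000, 0.2860, -0.8558]], R = [[6.0000, 4.6667, 0.0000], [0.0000, 3.4960, 0.2860], [0.0000, 0.0000, 2.4327]]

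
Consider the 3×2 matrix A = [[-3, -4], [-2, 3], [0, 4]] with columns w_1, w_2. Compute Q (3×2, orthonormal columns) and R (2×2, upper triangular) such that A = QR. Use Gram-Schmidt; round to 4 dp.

Q = [[-0.8321, -0.4230], [-0.5547, 0.6345], [0.0000, 0.6469]], R = [[3.6056, 1.6641], [0.0000, 6.1831]]

e_1 = w_1/‖w_1‖ = (-3, -2, 0)/3.6056 = (-0.8321, -0.5547, 0.0000).
r_{12} = e_1·w_2 = 1.6641.
u_2 = w_2 − 1.6641·e_1 = (-2.6154, 3.9231, 4.0000).
‖u_2‖ = 6.1831, so e_2 = (-0.4230, 0.6345, 0.6469).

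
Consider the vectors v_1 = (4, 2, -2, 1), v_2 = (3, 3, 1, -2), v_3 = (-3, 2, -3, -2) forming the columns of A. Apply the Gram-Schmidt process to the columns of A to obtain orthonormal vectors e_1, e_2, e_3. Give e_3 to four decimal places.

e_1 = v_1/‖v_1‖ = (4, 2, -2, 1)/5.0000 = (0.8000, 0.4000, -0.4000, 0.2000).
r_{12} = e_1·v_2 = 2.8000.
u_2 = v_2 − 2.8000·e_1 = (0.7600, 1.8800, 2.1200, -2.5600).
‖u_2‖ = 3.8936, so e_2 = (0.1952, 0.4828, 0.5445, -0.6575).
r_{13} = e_1·v_3 = -0.8000; r_{23} = e_2·v_3 = 0.0616.
u_3 = v_3 + 0.8000·e_1 − 0.0616·e_2 = (-2.3720, 2.2902, -3.3536, -1.7995).
‖u_3‖ = 5.0355, so e_3 = (-0.4711, 0.4548, -0.6660, -0.3574).

e_3 = (-0.4711, 0.4548, -0.6660, -0.3574)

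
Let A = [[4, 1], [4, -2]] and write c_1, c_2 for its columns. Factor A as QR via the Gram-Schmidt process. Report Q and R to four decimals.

c_1 = (4, 4); ‖c_1‖ = 5.6569, so e_1 = (0.7071, 0.7071).
e_1·c_2 = 0.7071·1 + 0.7071·(-2) = -0.7071.
u_2 = c_2 + 0.7071·e_1 = (1.5000, -1.5000).
‖u_2‖ = 2.1213, so e_2 = (0.7071, -0.7071).

Q = [[0.7071, 0.7071], [0.7071, -0.7071]], R = [[5.6569, -0.7071], [0.0000, 2.1213]]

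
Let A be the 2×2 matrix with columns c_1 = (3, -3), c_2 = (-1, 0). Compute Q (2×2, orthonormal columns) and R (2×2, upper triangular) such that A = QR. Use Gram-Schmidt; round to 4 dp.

c_1 = (3, -3); ‖c_1‖ = 4.2426, so e_1 = (0.7071, -0.7071).
e_1·c_2 = 0.7071·(-1) + (-0.7071)·0 = -0.7071.
u_2 = c_2 + 0.7071·e_1 = (-0.5000, -0.5000).
‖u_2‖ = 0.7071, so e_2 = (-0.7071, -0.7071).

Q = [[0.7071, -0.7071], [-0.7071, -0.7071]], R = [[4.2426, -0.7071], [0.0000, 0.7071]]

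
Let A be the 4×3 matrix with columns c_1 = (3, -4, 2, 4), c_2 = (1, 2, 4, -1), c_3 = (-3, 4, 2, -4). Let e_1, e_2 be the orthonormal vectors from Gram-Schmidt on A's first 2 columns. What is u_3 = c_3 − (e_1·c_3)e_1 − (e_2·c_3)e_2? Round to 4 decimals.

u_3 = (-1.3185, -0.6957, 0.6673, -0.0404)

e_1 = c_1/‖c_1‖ = (3, -4, 2, 4)/6.7082 = (0.4472, -0.5963, 0.2981, 0.5963).
r_{12} = e_1·c_2 = -0.1491.
u_2 = c_2 + 0.1491·e_1 = (1.0667, 1.9111, 4.0444, -0.9111).
‖u_2‖ = 4.6880, so e_2 = (0.2275, 0.4077, 0.8627, -0.1943).
r_{13} = e_1·c_3 = -5.5156; r_{23} = e_2·c_3 = 3.4509.
u_3 = c_3 + 5.5156·e_1 − 3.4509·e_2 = (-1.3185, -0.6957, 0.6673, -0.0404).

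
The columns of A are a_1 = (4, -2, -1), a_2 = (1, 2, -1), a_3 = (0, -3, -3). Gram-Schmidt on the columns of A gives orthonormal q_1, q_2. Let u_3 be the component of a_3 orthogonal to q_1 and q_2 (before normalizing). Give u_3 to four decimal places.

q_1 = a_1/‖a_1‖ = (4, -2, -1)/4.5826 = (0.8729, -0.4364, -0.2182).
r_{12} = q_1·a_2 = 0.2182.
u_2 = a_2 − 0.2182·q_1 = (0.8095, 2.0952, -0.9524).
‖u_2‖ = 2.4398, so q_2 = (0.3318, 0.8588, -0.3904).
r_{13} = q_1·a_3 = 1.9640; r_{23} = q_2·a_3 = -1.4053.
u_3 = a_3 − 1.9640·q_1 + 1.4053·q_2 = (-1.2480, -0.9360, -3.1200).

u_3 = (-1.2480, -0.9360, -3.1200)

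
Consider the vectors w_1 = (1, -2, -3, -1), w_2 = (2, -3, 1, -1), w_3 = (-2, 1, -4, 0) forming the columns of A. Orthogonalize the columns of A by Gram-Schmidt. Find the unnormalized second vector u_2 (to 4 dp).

e_1 = w_1/‖w_1‖ = (1, -2, -3, -1)/3.8730 = (0.2582, -0.5164, -0.7746, -0.2582).
r_{12} = e_1·w_2 = 1.5492.
u_2 = w_2 − 1.5492·e_1 = (1.6000, -2.2000, 2.2000, -0.6000).

u_2 = (1.6000, -2.2000, 2.2000, -0.6000)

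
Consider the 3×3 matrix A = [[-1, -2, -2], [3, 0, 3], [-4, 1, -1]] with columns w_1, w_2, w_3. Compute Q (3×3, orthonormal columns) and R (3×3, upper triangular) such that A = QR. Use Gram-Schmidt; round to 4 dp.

w_1 = (-1, 3, -4); ‖w_1‖ = 5.0990, so q_1 = (-0.1961, 0.5883, -0.7845).
q_1·w_2 = (-0.1961)·(-2) + 0.5883·0 + (-0.7845)·1 = -0.3922.
u_2 = w_2 + 0.3922·q_1 = (-2.0769, 0.2308, 0.6923).
‖u_2‖ = 2.2014, so q_2 = (-0.9435, 0.1048, 0.3145).
q_1·w_3 = (-0.1961)·(-2) + 0.5883·3 + (-0.7845)·(-1) = 2.9417; q_2·w_3 = (-0.9435)·(-2) + 0.1048·3 + 0.3145·(-1) = 1.8869.
u_3 = w_3 − 2.9417·q_1 − 1.8869·q_2 = (0.3571, 1.0714, 0.7143).
‖u_3‖ = 1.3363, so q_3 = (0.2673, 0.8018, 0.5345).

Q = [[-0.1961, -0.9435, 0.2673], [0.5883, 0.1048, 0.8018], [-0.7845, 0.3145, 0.5345]], R = [[5.0990, -0.3922, 2.9417], [0.0000, 2.2014, 1.8869], [0.0000, 0.0000, 1.3363]]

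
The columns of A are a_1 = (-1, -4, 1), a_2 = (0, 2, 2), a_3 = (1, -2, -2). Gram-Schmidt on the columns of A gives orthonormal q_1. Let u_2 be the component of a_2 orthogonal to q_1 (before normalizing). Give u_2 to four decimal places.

q_1 = a_1/‖a_1‖ = (-1, -4, 1)/4.2426 = (-0.2357, -0.9428, 0.2357).
r_{12} = q_1·a_2 = -1.4142.
u_2 = a_2 + 1.4142·q_1 = (-0.3333, 0.6667, 2.3333).

u_2 = (-0.3333, 0.6667, 2.3333)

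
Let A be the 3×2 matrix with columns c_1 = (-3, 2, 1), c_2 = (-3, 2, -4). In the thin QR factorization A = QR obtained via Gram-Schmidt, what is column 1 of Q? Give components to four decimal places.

q_1 = (-0.8018, 0.5345, 0.2673)

c_1 = (-3, 2, 1); ‖c_1‖ = 3.7417, so q_1 = (-0.8018, 0.5345, 0.2673).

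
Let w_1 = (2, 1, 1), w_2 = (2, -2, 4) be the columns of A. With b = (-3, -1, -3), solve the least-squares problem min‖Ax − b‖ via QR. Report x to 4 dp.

w_1 = (2, 1, 1); ‖w_1‖ = 2.4495, so q_1 = (0.8165, 0.4082, 0.4082).
q_1·w_2 = 0.8165·2 + 0.4082·(-2) + 0.4082·4 = 2.4495.
u_2 = w_2 − 2.4495·q_1 = (0.0000, -3.0000, 3.0000).
‖u_2‖ = 4.2426, so q_2 = (0.0000, -0.7071, 0.7071).
Qᵀb = (-4.0825, -1.4142).
Back-substitute: x_2 = -1.4142/4.2426 = -0.3333.
x_1 = (-4.0825 − 2.4495·(-0.3333))/2.4495 = -1.3333.

x = (-1.3333, -0.3333)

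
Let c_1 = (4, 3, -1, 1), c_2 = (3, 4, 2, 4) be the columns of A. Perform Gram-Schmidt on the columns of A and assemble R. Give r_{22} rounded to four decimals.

r_{22} = 4.4680

e_1 = c_1/‖c_1‖ = (4, 3, -1, 1)/5.1962 = (0.7698, 0.5774, -0.1925, 0.1925).
r_{12} = e_1·c_2 = 5.0037.
u_2 = c_2 − 5.0037·e_1 = (-0.8519, 1.1111, 2.9630, 3.0370).
r_{22} = ‖u_2‖ = 4.4680.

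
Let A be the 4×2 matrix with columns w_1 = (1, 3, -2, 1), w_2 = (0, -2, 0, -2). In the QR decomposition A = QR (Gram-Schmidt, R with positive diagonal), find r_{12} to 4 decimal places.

w_1 = (1, 3, -2, 1); ‖w_1‖ = 3.8730, so q_1 = (0.2582, 0.7746, -0.5164, 0.2582).
r_{12} = q_1·w_2 = -2.0656.

r_{12} = -2.0656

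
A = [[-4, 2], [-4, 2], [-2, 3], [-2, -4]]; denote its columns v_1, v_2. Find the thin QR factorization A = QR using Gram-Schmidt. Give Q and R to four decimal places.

Q = [[-0.6325, 0.1132], [-0.6325, 0.1132], [-0.3162, 0.4339], [-0.3162, -0.8866]], R = [[6.3246, -2.2136], [0.0000, 5.3009]]

v_1 = (-4, -4, -2, -2); ‖v_1‖ = 6.3246, so e_1 = (-0.6325, -0.6325, -0.3162, -0.3162).
e_1·v_2 = (-0.6325)·2 + (-0.6325)·2 + (-0.3162)·3 + (-0.3162)·(-4) = -2.2136.
u_2 = v_2 + 2.2136·e_1 = (0.6000, 0.6000, 2.3000, -4.7000).
‖u_2‖ = 5.3009, so e_2 = (0.1132, 0.1132, 0.4339, -0.8866).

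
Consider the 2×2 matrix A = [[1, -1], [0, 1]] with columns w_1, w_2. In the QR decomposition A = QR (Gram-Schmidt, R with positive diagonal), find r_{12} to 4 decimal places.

w_1 = (1, 0); ‖w_1‖ = 1.0000, so q_1 = (1.0000, 0.0000).
r_{12} = q_1·w_2 = -1.0000.

r_{12} = -1.0000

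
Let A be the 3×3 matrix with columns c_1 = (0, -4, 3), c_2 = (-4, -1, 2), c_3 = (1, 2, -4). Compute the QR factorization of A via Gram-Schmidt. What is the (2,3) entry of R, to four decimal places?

r_{23} = -1.4552

q_1 = c_1/‖c_1‖ = (0, -4, 3)/5.0000 = (0.0000, -0.8000, 0.6000).
r_{12} = q_1·c_2 = 2.0000.
u_2 = c_2 − 2.0000·q_1 = (-4.0000, 0.6000, 0.8000).
‖u_2‖ = 4.1231, so q_2 = (-0.9701, 0.1455, 0.1940).
r_{23} = q_2·c_3 = -1.4552.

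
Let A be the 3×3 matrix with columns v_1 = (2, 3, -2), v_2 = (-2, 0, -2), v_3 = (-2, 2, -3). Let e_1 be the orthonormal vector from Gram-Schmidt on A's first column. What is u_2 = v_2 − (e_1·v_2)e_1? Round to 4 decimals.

v_1 = (2, 3, -2); ‖v_1‖ = 4.1231, so e_1 = (0.4851, 0.7276, -0.4851).
e_1·v_2 = 0.4851·(-2) + 0.7276·0 + (-0.4851)·(-2) = 0.0000.
u_2 = v_2 + 0.0000·e_1 = (-2.0000, 0.0000, -2.0000).

u_2 = (-2.0000, 0.0000, -2.0000)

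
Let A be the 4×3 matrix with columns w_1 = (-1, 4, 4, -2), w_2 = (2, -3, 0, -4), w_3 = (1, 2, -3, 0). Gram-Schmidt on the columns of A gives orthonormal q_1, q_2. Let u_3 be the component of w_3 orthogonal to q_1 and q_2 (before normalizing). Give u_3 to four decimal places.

w_1 = (-1, 4, 4, -2); ‖w_1‖ = 6.0828, so q_1 = (-0.1644, 0.6576, 0.6576, -0.3288).
q_1·w_2 = (-0.1644)·2 + 0.6576·(-3) + 0.6576·0 + (-0.3288)·(-4) = -0.9864.
u_2 = w_2 + 0.9864·q_1 = (1.8378, -2.3514, 0.6486, -4.3243).
‖u_2‖ = 5.2941, so q_2 = (0.3472, -0.4441, 0.1225, -0.8168).
q_1·w_3 = (-0.1644)·1 + 0.6576·2 + 0.6576·(-3) + (-0.3288)·0 = -0.8220; q_2·w_3 = 0.3472·1 + (-0.4441)·2 + 0.1225·(-3) + (-0.8168)·0 = -0.9087.
u_3 = w_3 + 0.8220·q_1 + 0.9087·q_2 = (1.1803, 2.1369, -2.3481, -1.0125).

u_3 = (1.1803, 2.1369, -2.3481, -1.0125)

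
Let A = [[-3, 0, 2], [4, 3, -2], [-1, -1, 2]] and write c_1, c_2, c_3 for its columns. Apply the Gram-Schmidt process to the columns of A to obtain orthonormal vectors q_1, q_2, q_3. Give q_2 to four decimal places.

c_1 = (-3, 4, -1); ‖c_1‖ = 5.0990, so q_1 = (-0.5883, 0.7845, -0.1961).
q_1·c_2 = (-0.5883)·0 + 0.7845·3 + (-0.1961)·(-1) = 2.5495.
u_2 = c_2 − 2.5495·q_1 = (1.5000, 1.0000, -0.5000).
‖u_2‖ = 1.8708, so q_2 = (0.8018, 0.5345, -0.2673).

q_2 = (0.8018, 0.5345, -0.2673)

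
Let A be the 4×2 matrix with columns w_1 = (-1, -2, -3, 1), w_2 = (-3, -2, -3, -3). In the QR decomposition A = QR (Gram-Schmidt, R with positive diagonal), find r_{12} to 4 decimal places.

r_{12} = 3.3566

w_1 = (-1, -2, -3, 1); ‖w_1‖ = 3.8730, so e_1 = (-0.2582, -0.5164, -0.7746, 0.2582).
r_{12} = e_1·w_2 = 3.3566.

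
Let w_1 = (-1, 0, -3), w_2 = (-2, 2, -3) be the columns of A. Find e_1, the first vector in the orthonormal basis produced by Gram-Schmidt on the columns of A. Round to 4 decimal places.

e_1 = (-0.3162, 0.0000, -0.9487)

e_1 = w_1/‖w_1‖ = (-1, 0, -3)/3.1623 = (-0.3162, 0.0000, -0.9487).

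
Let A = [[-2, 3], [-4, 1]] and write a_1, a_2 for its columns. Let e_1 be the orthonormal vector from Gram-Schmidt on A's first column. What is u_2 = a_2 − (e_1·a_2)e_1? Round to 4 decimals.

a_1 = (-2, -4); ‖a_1‖ = 4.4721, so e_1 = (-0.4472, -0.8944).
e_1·a_2 = (-0.4472)·3 + (-0.8944)·1 = -2.2361.
u_2 = a_2 + 2.2361·e_1 = (2.0000, -1.0000).

u_2 = (2.0000, -1.0000)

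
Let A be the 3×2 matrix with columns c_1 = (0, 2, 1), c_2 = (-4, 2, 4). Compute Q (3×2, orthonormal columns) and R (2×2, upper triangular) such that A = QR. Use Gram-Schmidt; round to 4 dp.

c_1 = (0, 2, 1); ‖c_1‖ = 2.2361, so e_1 = (0.0000, 0.8944, 0.4472).
e_1·c_2 = 0.0000·(-4) + 0.8944·2 + 0.4472·4 = 3.5777.
u_2 = c_2 − 3.5777·e_1 = (-4.0000, -1.2000, 2.4000).
‖u_2‖ = 4.8166, so e_2 = (-0.8305, -0.2491, 0.4983).

Q = [[0.0000, -0.8305], [0.8944, -0.2491], [0.4472, 0.4983]], R = [[2.2361, 3.5777], [0.0000, 4.8166]]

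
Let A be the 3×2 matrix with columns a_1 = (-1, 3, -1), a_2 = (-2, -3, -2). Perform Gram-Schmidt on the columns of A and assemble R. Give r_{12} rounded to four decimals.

a_1 = (-1, 3, -1); ‖a_1‖ = 3.3166, so e_1 = (-0.3015, 0.9045, -0.3015).
r_{12} = e_1·a_2 = -1.5076.

r_{12} = -1.5076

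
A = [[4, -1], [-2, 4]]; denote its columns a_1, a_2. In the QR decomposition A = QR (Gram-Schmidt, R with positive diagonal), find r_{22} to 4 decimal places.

r_{22} = 3.1305

e_1 = a_1/‖a_1‖ = (4, -2)/4.4721 = (0.8944, -0.4472).
r_{12} = e_1·a_2 = -2.6833.
u_2 = a_2 + 2.6833·e_1 = (1.4000, 2.8000).
r_{22} = ‖u_2‖ = 3.1305.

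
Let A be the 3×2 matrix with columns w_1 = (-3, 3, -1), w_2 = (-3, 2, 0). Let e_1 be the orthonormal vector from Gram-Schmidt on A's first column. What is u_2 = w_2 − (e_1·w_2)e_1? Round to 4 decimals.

w_1 = (-3, 3, -1); ‖w_1‖ = 4.3589, so e_1 = (-0.6882, 0.6882, -0.2294).
e_1·w_2 = (-0.6882)·(-3) + 0.6882·2 + (-0.2294)·0 = 3.4412.
u_2 = w_2 − 3.4412·e_1 = (-0.6316, -0.3684, 0.7895).

u_2 = (-0.6316, -0.3684, 0.7895)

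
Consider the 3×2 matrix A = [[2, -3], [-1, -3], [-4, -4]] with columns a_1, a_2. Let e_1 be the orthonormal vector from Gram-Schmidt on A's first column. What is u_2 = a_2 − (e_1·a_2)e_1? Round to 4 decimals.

u_2 = (-4.2381, -2.3810, -1.5238)

a_1 = (2, -1, -4); ‖a_1‖ = 4.5826, so e_1 = (0.4364, -0.2182, -0.8729).
e_1·a_2 = 0.4364·(-3) + (-0.2182)·(-3) + (-0.8729)·(-4) = 2.8368.
u_2 = a_2 − 2.8368·e_1 = (-4.2381, -2.3810, -1.5238).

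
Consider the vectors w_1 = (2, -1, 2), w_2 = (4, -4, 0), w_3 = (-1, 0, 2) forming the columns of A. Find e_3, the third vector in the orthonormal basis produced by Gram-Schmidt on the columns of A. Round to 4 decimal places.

e_3 = (-0.6667, -0.6667, 0.3333)

w_1 = (2, -1, 2); ‖w_1‖ = 3.0000, so e_1 = (0.6667, -0.3333, 0.6667).
e_1·w_2 = 0.6667·4 + (-0.3333)·(-4) + 0.6667·0 = 4.0000.
u_2 = w_2 − 4.0000·e_1 = (1.3333, -2.6667, -2.6667).
‖u_2‖ = 4.0000, so e_2 = (0.3333, -0.6667, -0.6667).
e_1·w_3 = 0.6667·(-1) + (-0.3333)·0 + 0.6667·2 = 0.6667; e_2·w_3 = 0.3333·(-1) + (-0.6667)·0 + (-0.6667)·2 = -1.6667.
u_3 = w_3 − 0.6667·e_1 + 1.6667·e_2 = (-0.8889, -0.8889, 0.4444).
‖u_3‖ = 1.3333, so e_3 = (-0.6667, -0.6667, 0.3333).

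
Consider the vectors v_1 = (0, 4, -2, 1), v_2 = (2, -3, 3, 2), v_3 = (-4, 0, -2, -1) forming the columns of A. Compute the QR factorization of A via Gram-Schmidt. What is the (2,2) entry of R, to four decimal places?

q_1 = v_1/‖v_1‖ = (0, 4, -2, 1)/4.5826 = (0.0000, 0.8729, -0.4364, 0.2182).
r_{12} = q_1·v_2 = -3.4915.
u_2 = v_2 + 3.4915·q_1 = (2.0000, 0.0476, 1.4762, 2.7619).
r_{22} = ‖u_2‖ = 3.7161.

r_{22} = 3.7161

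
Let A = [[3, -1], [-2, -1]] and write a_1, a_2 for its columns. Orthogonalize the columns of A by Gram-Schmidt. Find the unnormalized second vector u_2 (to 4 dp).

u_2 = (-0.7692, -1.1538)

e_1 = a_1/‖a_1‖ = (3, -2)/3.6056 = (0.8321, -0.5547).
r_{12} = e_1·a_2 = -0.2774.
u_2 = a_2 + 0.2774·e_1 = (-0.7692, -1.1538).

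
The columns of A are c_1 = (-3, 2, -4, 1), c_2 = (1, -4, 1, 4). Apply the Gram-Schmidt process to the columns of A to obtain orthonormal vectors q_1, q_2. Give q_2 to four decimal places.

c_1 = (-3, 2, -4, 1); ‖c_1‖ = 5.4772, so q_1 = (-0.5477, 0.3651, -0.7303, 0.1826).
q_1·c_2 = (-0.5477)·1 + 0.3651·(-4) + (-0.7303)·1 + 0.1826·4 = -2.0083.
u_2 = c_2 + 2.0083·q_1 = (-0.1000, -3.2667, -0.4667, 4.3667).
‖u_2‖ = 5.4742, so q_2 = (-0.0183, -0.5967, -0.0852, 0.7977).

q_2 = (-0.0183, -0.5967, -0.0852, 0.7977)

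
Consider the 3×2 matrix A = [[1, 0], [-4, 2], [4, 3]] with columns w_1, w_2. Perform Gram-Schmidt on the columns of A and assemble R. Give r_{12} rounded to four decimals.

q_1 = w_1/‖w_1‖ = (1, -4, 4)/5.7446 = (0.1741, -0.6963, 0.6963).
r_{12} = q_1·w_2 = 0.6963.

r_{12} = 0.6963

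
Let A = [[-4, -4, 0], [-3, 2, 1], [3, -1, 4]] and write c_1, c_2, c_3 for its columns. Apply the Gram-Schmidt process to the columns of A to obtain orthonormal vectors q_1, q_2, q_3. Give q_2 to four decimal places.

q_2 = (-0.7182, 0.5919, -0.3658)

q_1 = c_1/‖c_1‖ = (-4, -3, 3)/5.8310 = (-0.6860, -0.5145, 0.5145).
r_{12} = q_1·c_2 = 1.2005.
u_2 = c_2 − 1.2005·q_1 = (-3.1765, 2.6176, -1.6176).
‖u_2‖ = 4.4225, so q_2 = (-0.7182, 0.5919, -0.3658).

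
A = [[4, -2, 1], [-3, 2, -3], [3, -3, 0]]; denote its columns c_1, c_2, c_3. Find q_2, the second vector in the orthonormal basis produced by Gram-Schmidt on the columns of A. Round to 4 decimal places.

q_2 = (0.5880, -0.0245, -0.8085)

c_1 = (4, -3, 3); ‖c_1‖ = 5.8310, so q_1 = (0.6860, -0.5145, 0.5145).
q_1·c_2 = 0.6860·(-2) + (-0.5145)·2 + 0.5145·(-3) = -3.9445.
u_2 = c_2 + 3.9445·q_1 = (0.7059, -0.0294, -0.9706).
‖u_2‖ = 1.2005, so q_2 = (0.5880, -0.0245, -0.8085).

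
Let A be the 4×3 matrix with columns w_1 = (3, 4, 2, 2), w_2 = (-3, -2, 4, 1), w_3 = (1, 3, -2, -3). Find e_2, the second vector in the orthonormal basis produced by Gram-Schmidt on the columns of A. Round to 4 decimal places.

e_2 = (-0.4426, -0.2156, 0.8285, 0.2667)

w_1 = (3, 4, 2, 2); ‖w_1‖ = 5.7446, so e_1 = (0.5222, 0.6963, 0.3482, 0.3482).
e_1·w_2 = 0.5222·(-3) + 0.6963·(-2) + 0.3482·4 + 0.3482·1 = -1.2185.
u_2 = w_2 + 1.2185·e_1 = (-2.3636, -1.1515, 4.4242, 1.4242).
‖u_2‖ = 5.3400, so e_2 = (-0.4426, -0.2156, 0.8285, 0.2667).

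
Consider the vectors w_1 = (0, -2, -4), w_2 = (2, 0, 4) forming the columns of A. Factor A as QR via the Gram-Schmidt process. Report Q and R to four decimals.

Q = [[0.0000, 0.7454], [-0.4472, -0.5963], [-0.8944, 0.2981]], R = [[4.4721, -3.5777], [0.0000, 2.6833]]

w_1 = (0, -2, -4); ‖w_1‖ = 4.4721, so e_1 = (0.0000, -0.4472, -0.8944).
e_1·w_2 = 0.0000·2 + (-0.4472)·0 + (-0.8944)·4 = -3.5777.
u_2 = w_2 + 3.5777·e_1 = (2.0000, -1.6000, 0.8000).
‖u_2‖ = 2.6833, so e_2 = (0.7454, -0.5963, 0.2981).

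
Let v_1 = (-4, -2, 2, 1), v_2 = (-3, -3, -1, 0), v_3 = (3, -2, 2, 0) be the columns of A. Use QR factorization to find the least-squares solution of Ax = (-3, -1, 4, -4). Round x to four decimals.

q_1 = v_1/‖v_1‖ = (-4, -2, 2, 1)/5.0000 = (-0.8000, -0.4000, 0.4000, 0.2000).
r_{12} = q_1·v_2 = 3.2000.
u_2 = v_2 − 3.2000·q_1 = (-0.4400, -1.7200, -2.2800, -0.6400).
‖u_2‖ = 2.9597, so q_2 = (-0.1487, -0.5811, -0.7703, -0.2162).
r_{13} = q_1·v_3 = -0.8000; r_{23} = q_2·v_3 = -0.8244.
u_3 = v_3 + 0.8000·q_1 + 0.8244·q_2 = (2.2374, -2.7991, 1.6849, -0.0183).
‖u_3‖ = 3.9598, so q_3 = (0.5650, -0.7069, 0.4255, -0.0046).
Qᵀb = (3.6000, -1.1893, 0.7322).
Back-substitute: x_3 = 0.7322/3.9598 = 0.1849.
x_2 = (-1.1893 + 0.8244·0.1849)/2.9597 = -0.3503.
x_1 = (3.6000 − 3.2000·(-0.3503) + 0.8000·0.1849)/5.0000 = 0.9738.

x = (0.9738, -0.3503, 0.1849)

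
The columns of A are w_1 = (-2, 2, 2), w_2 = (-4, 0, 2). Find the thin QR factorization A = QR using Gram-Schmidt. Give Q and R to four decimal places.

w_1 = (-2, 2, 2); ‖w_1‖ = 3.4641, so q_1 = (-0.5774, 0.5774, 0.5774).
q_1·w_2 = (-0.5774)·(-4) + 0.5774·0 + 0.5774·2 = 3.4641.
u_2 = w_2 − 3.4641·q_1 = (-2.0000, -2.0000, 0.0000).
‖u_2‖ = 2.8284, so q_2 = (-0.7071, -0.7071, 0.0000).

Q = [[-0.5774, -0.7071], [0.5774, -0.7071], [0.5774, 0.0000]], R = [[3.4641, 3.4641], [0.0000, 2.8284]]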